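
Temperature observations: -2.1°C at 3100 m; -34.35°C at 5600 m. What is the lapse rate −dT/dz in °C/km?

12.9°C/km

Γ = −ΔT/Δz = (-2.1 − (-34.35)) / (5600 − 3100) m
  = 32.25°C / 2.5 km = 12.9°C/km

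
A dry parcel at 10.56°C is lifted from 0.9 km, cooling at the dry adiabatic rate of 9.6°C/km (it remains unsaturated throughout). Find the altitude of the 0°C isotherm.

Height above start = (10.56 − 0) / 9.6 = 1.1 km
Altitude = 900 m + 1100 m = 2000 m

2 km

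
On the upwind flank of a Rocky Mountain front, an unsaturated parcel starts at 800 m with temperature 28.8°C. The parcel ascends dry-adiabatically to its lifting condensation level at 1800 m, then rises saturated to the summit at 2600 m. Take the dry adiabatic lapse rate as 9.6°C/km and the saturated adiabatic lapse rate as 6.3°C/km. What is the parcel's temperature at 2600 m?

14.16°C

From 800 m to 1800 m (dry): cools by 9.6 × 1 = 9.6°C, giving 19.2°C.
From 1800 m to 2600 m (saturated): cools by 6.3 × 0.8 = 5.04°C, giving 14.16°C.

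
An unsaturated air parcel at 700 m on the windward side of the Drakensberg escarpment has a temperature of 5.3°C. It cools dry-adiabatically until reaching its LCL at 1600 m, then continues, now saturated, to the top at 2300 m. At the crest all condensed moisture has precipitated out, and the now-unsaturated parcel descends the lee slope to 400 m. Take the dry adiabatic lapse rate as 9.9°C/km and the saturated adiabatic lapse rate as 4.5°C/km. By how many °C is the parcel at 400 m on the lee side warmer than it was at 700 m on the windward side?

+6.75°C

From 700 m to 1600 m (dry): cools by 9.9 × 0.9 = 8.91°C, giving -3.61°C.
From 1600 m to 2300 m (saturated): cools by 4.5 × 0.7 = 3.15°C, giving -6.76°C.
From 2300 m to 400 m (dry descent): warms by 9.9 × 1.9 = 18.81°C, giving 12.05°C.
Net change vs windward start: 12.05 − 5.3 = +6.75°C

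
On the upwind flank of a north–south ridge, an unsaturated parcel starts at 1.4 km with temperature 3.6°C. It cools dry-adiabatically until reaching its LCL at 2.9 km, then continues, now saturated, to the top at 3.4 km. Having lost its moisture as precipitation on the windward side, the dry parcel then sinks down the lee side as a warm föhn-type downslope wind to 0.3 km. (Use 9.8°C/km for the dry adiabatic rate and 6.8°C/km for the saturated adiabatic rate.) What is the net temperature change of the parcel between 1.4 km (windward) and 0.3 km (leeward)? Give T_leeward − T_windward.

+12.28°C

1400–2900 m, dry: Δz = 1.5 km ⇒ ΔT = -14.7°C; T = -11.1°C
2900–3400 m, saturated: Δz = 0.5 km ⇒ ΔT = -3.4°C; T = -14.5°C
3400–300 m, dry descent: Δz = 3.1 km ⇒ ΔT = +30.38°C; T = 15.88°C
Net change vs windward start: 15.88 − 3.6 = +12.28°C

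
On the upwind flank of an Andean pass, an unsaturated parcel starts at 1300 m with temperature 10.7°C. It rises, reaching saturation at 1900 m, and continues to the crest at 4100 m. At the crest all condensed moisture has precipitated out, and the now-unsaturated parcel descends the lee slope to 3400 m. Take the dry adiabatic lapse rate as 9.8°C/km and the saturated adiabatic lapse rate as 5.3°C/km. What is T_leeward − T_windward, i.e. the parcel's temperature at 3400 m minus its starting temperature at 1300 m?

-10.68°C

From 1300 m to 1900 m (dry): cools by 9.8 × 0.6 = 5.88°C, giving 4.82°C.
From 1900 m to 4100 m (saturated): cools by 5.3 × 2.2 = 11.66°C, giving -6.84°C.
From 4100 m to 3400 m (dry descent): warms by 9.8 × 0.7 = 6.86°C, giving 0.02°C.
Net change vs windward start: 0.02 − 10.7 = -10.68°C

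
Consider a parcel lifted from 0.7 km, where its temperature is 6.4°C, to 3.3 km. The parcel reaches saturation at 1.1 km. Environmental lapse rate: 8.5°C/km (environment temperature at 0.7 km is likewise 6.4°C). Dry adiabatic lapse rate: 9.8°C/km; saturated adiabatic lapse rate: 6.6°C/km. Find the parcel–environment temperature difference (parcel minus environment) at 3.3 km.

Parcel:
  Dry to 1100 m: -9.8 × 0.4 km = -3.92°C, so T = 2.48°C.
  Saturated to 3300 m: -6.6 × 2.2 km = -14.52°C, so T = -12.04°C.
Environment:
  Environment to 3300 m: -8.5 × 2.6 km = -22.1°C, so T = -15.7°C.
T_parcel − T_env = -12.04 − (-15.7) = +3.66°C

+3.66°C (parcel warmer than environment)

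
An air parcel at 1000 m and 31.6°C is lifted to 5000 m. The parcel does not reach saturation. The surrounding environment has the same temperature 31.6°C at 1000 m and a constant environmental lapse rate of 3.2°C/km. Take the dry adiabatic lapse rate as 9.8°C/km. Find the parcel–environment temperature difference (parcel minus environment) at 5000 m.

-26.4°C (parcel cooler than environment)

Parcel:
  From 1000 m to 5000 m (dry): cools by 9.8 × 4 = 39.2°C, giving -7.6°C.
Environment:
  From 1000 m to 5000 m (environment): cools by 3.2 × 4 = 12.8°C, giving 18.8°C.
T_parcel − T_env = -7.6 − 18.8 = -26.4°C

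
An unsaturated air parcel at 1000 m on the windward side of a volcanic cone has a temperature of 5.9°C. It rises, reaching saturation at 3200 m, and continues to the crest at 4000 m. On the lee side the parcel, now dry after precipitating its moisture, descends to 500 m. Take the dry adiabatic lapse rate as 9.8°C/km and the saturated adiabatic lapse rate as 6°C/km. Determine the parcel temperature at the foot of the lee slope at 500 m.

Dry to 3200 m: -9.8 × 2.2 km = -21.56°C, so T = -15.66°C.
Saturated to 4000 m: -6 × 0.8 km = -4.8°C, so T = -20.46°C.
Dry descent to 500 m: +9.8 × 3.5 km = +34.3°C, so T = 13.84°C.

13.84°C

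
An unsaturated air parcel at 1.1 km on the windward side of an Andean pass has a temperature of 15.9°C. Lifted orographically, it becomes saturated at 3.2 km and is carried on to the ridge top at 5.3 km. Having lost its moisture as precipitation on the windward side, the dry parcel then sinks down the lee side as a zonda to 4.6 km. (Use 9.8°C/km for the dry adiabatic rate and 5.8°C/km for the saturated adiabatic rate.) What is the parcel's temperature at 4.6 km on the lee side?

-10°C

1100–3200 m, dry: Δz = 2.1 km ⇒ ΔT = -20.58°C; T = -4.68°C
3200–5300 m, saturated: Δz = 2.1 km ⇒ ΔT = -12.18°C; T = -16.86°C
5300–4600 m, dry descent: Δz = 0.7 km ⇒ ΔT = +6.86°C; T = -10°C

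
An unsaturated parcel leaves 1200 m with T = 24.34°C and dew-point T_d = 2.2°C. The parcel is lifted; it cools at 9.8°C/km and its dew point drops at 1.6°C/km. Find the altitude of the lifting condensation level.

T and T_d converge at 9.8 − 1.6 = 8.2°C per km
Height above start = (24.34 − 2.2) / 8.2 = 2.7 km
LCL altitude = 1200 m + 2700 m = 3900 m

3900 m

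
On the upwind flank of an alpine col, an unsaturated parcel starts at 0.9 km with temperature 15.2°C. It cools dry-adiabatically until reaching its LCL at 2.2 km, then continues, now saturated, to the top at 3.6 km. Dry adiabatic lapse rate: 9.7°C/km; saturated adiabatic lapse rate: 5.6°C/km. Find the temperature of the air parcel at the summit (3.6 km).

From 900 m to 2200 m (dry): cools by 9.7 × 1.3 = 12.61°C, giving 2.59°C.
From 2200 m to 3600 m (saturated): cools by 5.6 × 1.4 = 7.84°C, giving -5.25°C.

-5.25°C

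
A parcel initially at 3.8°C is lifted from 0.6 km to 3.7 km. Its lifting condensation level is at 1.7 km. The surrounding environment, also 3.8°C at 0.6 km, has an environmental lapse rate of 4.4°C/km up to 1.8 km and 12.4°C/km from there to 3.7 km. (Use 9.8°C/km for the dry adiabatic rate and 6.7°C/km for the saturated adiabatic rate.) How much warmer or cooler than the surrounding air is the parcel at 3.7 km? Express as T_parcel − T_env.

+4.66°C (parcel warmer than environment)

Parcel:
  600 → 1700 m (dry, 9.8°C/km): ΔT = -9.8 × 1.1 = -10.78°C → T = -6.98°C
  1700 → 3700 m (saturated, 6.7°C/km): ΔT = -6.7 × 2 = -13.4°C → T = -20.38°C
Environment:
  600 → 1800 m (environment, lower layer, 4.4°C/km): ΔT = -4.4 × 1.2 = -5.28°C → T = -1.48°C
  1800 → 3700 m (environment, upper layer, 12.4°C/km): ΔT = -12.4 × 1.9 = -23.56°C → T = -25.04°C
T_parcel − T_env = -20.38 − (-25.04) = +4.66°C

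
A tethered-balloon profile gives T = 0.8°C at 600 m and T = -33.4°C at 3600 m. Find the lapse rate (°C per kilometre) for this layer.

Γ = −ΔT/Δz = (0.8 − (-33.4)) / (3600 − 600) m
  = 34.2°C / 3 km = 11.4°C/km

11.4°C/km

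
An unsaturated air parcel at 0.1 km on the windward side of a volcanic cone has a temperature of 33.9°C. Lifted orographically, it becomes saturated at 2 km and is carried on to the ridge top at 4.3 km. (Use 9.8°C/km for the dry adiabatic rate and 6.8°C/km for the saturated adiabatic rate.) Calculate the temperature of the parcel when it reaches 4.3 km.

100–2000 m, dry: Δz = 1.9 km ⇒ ΔT = -18.62°C; T = 15.28°C
2000–4300 m, saturated: Δz = 2.3 km ⇒ ΔT = -15.64°C; T = -0.36°C

-0.36°C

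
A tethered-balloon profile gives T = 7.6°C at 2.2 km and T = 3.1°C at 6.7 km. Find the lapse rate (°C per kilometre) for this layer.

1°C/km

Γ = −ΔT/Δz = (7.6 − 3.1) / (6700 − 2200) m
  = 4.5°C / 4.5 km = 1°C/km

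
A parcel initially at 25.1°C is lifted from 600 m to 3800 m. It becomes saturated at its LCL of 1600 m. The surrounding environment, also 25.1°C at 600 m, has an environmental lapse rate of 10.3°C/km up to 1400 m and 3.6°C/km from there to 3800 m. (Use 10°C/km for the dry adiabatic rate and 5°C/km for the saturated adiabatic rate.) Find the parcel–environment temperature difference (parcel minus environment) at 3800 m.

Parcel:
  600 → 1600 m (dry, 10°C/km): ΔT = -10 × 1 = -10°C → T = 15.1°C
  1600 → 3800 m (saturated, 5°C/km): ΔT = -5 × 2.2 = -11°C → T = 4.1°C
Environment:
  600 → 1400 m (environment, lower layer, 10.3°C/km): ΔT = -10.3 × 0.8 = -8.24°C → T = 16.86°C
  1400 → 3800 m (environment, upper layer, 3.6°C/km): ΔT = -3.6 × 2.4 = -8.64°C → T = 8.22°C
T_parcel − T_env = 4.1 − 8.22 = -4.12°C

-4.12°C (parcel cooler than environment)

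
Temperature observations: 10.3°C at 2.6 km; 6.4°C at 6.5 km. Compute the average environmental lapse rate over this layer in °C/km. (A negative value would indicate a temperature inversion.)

1°C/km

Γ = −ΔT/Δz = (10.3 − 6.4) / (6500 − 2600) m
  = 3.9°C / 3.9 km = 1°C/km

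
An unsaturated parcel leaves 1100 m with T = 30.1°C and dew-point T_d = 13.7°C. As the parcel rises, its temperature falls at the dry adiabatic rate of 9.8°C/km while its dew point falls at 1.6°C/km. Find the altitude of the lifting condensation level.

T and T_d converge at 9.8 − 1.6 = 8.2°C per km
Height above start = (30.1 − 13.7) / 8.2 = 2 km
LCL altitude = 1100 m + 2000 m = 3100 m

3100 m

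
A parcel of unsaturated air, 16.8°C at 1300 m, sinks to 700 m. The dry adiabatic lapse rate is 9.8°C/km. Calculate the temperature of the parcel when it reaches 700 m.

1300 → 700 m (dry adiabatic, 9.8°C/km): ΔT = +9.8 × 0.6 = +5.88°C → T = 22.68°C

22.68°C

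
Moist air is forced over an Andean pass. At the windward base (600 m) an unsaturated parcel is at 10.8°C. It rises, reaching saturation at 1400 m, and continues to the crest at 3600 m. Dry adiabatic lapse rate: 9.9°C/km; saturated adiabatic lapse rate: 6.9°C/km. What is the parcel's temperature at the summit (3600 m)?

-12.3°C

600 → 1400 m (dry, 9.9°C/km): ΔT = -9.9 × 0.8 = -7.92°C → T = 2.88°C
1400 → 3600 m (saturated, 6.9°C/km): ΔT = -6.9 × 2.2 = -15.18°C → T = -12.3°C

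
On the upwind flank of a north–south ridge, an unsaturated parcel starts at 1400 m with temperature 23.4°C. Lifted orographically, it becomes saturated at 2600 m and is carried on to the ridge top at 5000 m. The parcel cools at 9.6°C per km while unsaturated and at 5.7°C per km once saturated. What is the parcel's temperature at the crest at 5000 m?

Dry to 2600 m: -9.6 × 1.2 km = -11.52°C, so T = 11.88°C.
Saturated to 5000 m: -5.7 × 2.4 km = -13.68°C, so T = -1.8°C.

-1.8°C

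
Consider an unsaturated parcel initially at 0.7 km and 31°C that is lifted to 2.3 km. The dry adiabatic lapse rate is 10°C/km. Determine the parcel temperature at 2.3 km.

15°C

700 → 2300 m (dry adiabatic, 10°C/km): ΔT = -10 × 1.6 = -16°C → T = 15°C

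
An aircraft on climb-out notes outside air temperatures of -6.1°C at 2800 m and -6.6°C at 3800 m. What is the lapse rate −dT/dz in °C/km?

Γ = −ΔT/Δz = (-6.1 − (-6.6)) / (3800 − 2800) m
  = 0.5°C / 1 km = 0.5°C/km

0.5°C/km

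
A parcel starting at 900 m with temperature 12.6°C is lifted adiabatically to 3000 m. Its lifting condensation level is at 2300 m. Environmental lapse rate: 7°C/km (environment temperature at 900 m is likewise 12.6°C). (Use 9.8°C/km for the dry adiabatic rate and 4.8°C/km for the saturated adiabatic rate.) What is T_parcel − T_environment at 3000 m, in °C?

Parcel:
  From 900 m to 2300 m (dry): cools by 9.8 × 1.4 = 13.72°C, giving -1.12°C.
  From 2300 m to 3000 m (saturated): cools by 4.8 × 0.7 = 3.36°C, giving -4.48°C.
Environment:
  From 900 m to 3000 m (environment): cools by 7 × 2.1 = 14.7°C, giving -2.1°C.
T_parcel − T_env = -4.48 − (-2.1) = -2.38°C

-2.38°C (parcel cooler than environment)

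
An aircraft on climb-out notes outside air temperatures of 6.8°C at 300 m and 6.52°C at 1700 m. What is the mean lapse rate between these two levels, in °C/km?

0.2°C/km

Γ = −ΔT/Δz = (6.8 − 6.52) / (1700 − 300) m
  = 0.28°C / 1.4 km = 0.2°C/km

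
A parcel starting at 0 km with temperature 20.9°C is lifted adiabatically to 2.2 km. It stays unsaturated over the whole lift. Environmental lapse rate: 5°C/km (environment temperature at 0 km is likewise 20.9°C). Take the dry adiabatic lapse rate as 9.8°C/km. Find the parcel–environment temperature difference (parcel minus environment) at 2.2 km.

-10.56°C (parcel cooler than environment)

Parcel:
  0 → 2200 m (dry, 9.8°C/km): ΔT = -9.8 × 2.2 = -21.56°C → T = -0.66°C
Environment:
  0 → 2200 m (environment, 5°C/km): ΔT = -5 × 2.2 = -11°C → T = 9.9°C
T_parcel − T_env = -0.66 − 9.9 = -10.56°C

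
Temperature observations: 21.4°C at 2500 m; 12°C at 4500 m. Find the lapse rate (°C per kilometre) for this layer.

4.7°C/km

Γ = −ΔT/Δz = (21.4 − 12) / (4500 − 2500) m
  = 9.4°C / 2 km = 4.7°C/km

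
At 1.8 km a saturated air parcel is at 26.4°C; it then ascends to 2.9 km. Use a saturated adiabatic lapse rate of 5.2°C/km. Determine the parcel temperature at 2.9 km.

1800 → 2900 m (saturated adiabatic, 5.2°C/km): ΔT = -5.2 × 1.1 = -5.72°C → T = 20.68°C

20.68°C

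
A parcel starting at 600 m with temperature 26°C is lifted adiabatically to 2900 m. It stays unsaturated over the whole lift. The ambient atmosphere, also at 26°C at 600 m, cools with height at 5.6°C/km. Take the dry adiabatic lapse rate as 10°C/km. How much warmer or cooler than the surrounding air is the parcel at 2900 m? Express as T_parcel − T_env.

Parcel:
  From 600 m to 2900 m (dry): cools by 10 × 2.3 = 23°C, giving 3°C.
Environment:
  From 600 m to 2900 m (environment): cools by 5.6 × 2.3 = 12.88°C, giving 13.12°C.
T_parcel − T_env = 3 − 13.12 = -10.12°C

-10.12°C (parcel cooler than environment)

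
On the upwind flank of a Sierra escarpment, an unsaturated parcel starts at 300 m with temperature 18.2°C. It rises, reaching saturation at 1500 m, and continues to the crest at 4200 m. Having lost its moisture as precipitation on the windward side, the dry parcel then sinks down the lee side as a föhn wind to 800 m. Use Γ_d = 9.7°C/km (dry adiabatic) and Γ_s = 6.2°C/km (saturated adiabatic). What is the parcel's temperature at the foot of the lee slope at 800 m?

22.8°C

From 300 m to 1500 m (dry): cools by 9.7 × 1.2 = 11.64°C, giving 6.56°C.
From 1500 m to 4200 m (saturated): cools by 6.2 × 2.7 = 16.74°C, giving -10.18°C.
From 4200 m to 800 m (dry descent): warms by 9.7 × 3.4 = 32.98°C, giving 22.8°C.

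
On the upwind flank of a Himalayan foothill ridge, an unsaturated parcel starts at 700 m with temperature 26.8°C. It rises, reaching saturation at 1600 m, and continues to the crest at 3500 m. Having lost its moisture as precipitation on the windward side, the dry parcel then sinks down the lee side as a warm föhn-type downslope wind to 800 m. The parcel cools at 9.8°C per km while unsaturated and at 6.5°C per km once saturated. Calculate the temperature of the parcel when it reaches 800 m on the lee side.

32.09°C

From 700 m to 1600 m (dry): cools by 9.8 × 0.9 = 8.82°C, giving 17.98°C.
From 1600 m to 3500 m (saturated): cools by 6.5 × 1.9 = 12.35°C, giving 5.63°C.
From 3500 m to 800 m (dry descent): warms by 9.8 × 2.7 = 26.46°C, giving 32.09°C.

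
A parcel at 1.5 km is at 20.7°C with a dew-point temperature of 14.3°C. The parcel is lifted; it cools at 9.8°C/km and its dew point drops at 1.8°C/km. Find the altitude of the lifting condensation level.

T and T_d converge at 9.8 − 1.8 = 8°C per km
Height above start = (20.7 − 14.3) / 8 = 0.8 km
LCL altitude = 1500 m + 800 m = 2300 m

2.3 km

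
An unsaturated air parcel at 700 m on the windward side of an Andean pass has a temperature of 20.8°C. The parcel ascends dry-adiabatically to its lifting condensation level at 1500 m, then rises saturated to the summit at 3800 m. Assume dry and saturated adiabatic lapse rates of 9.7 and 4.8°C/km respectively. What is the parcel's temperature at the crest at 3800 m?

2°C

From 700 m to 1500 m (dry): cools by 9.7 × 0.8 = 7.76°C, giving 13.04°C.
From 1500 m to 3800 m (saturated): cools by 4.8 × 2.3 = 11.04°C, giving 2°C.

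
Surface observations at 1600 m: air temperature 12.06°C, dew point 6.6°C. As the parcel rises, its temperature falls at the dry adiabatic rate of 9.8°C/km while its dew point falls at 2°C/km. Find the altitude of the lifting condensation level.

T and T_d converge at 9.8 − 2 = 7.8°C per km
Height above start = (12.06 − 6.6) / 7.8 = 0.7 km
LCL altitude = 1600 m + 700 m = 2300 m

2300 m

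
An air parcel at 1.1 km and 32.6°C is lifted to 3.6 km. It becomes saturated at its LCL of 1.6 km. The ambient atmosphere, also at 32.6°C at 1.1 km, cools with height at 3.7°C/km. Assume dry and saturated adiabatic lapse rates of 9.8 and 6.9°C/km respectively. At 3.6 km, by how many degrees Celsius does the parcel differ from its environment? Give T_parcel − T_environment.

Parcel:
  1100–1600 m, dry: Δz = 0.5 km ⇒ ΔT = -4.9°C; T = 27.7°C
  1600–3600 m, saturated: Δz = 2 km ⇒ ΔT = -13.8°C; T = 13.9°C
Environment:
  1100–3600 m, environment: Δz = 2.5 km ⇒ ΔT = -9.25°C; T = 23.35°C
T_parcel − T_env = 13.9 − 23.35 = -9.45°C

-9.45°C (parcel cooler than environment)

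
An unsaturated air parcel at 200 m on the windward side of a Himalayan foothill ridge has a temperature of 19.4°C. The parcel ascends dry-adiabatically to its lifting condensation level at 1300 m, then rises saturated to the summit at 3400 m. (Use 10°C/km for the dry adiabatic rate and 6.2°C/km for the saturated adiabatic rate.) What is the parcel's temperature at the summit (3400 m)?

From 200 m to 1300 m (dry): cools by 10 × 1.1 = 11°C, giving 8.4°C.
From 1300 m to 3400 m (saturated): cools by 6.2 × 2.1 = 13.02°C, giving -4.62°C.

-4.62°C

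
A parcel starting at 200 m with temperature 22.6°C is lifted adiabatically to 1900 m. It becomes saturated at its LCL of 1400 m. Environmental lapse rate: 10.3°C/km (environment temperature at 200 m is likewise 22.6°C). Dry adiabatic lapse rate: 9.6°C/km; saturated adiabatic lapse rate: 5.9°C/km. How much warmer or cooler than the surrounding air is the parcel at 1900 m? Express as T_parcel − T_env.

Parcel:
  From 200 m to 1400 m (dry): cools by 9.6 × 1.2 = 11.52°C, giving 11.08°C.
  From 1400 m to 1900 m (saturated): cools by 5.9 × 0.5 = 2.95°C, giving 8.13°C.
Environment:
  From 200 m to 1900 m (environment): cools by 10.3 × 1.7 = 17.51°C, giving 5.09°C.
T_parcel − T_env = 8.13 − 5.09 = +3.04°C

+3.04°C (parcel warmer than environment)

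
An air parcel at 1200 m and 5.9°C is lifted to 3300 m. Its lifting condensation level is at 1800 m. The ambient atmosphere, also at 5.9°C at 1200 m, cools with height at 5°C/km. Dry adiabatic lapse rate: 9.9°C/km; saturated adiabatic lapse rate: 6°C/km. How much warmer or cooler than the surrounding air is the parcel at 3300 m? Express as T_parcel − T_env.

Parcel:
  Dry to 1800 m: -9.9 × 0.6 km = -5.94°C, so T = -0.04°C.
  Saturated to 3300 m: -6 × 1.5 km = -9°C, so T = -9.04°C.
Environment:
  Environment to 3300 m: -5 × 2.1 km = -10.5°C, so T = -4.6°C.
T_parcel − T_env = -9.04 − (-4.6) = -4.44°C

-4.44°C (parcel cooler than environment)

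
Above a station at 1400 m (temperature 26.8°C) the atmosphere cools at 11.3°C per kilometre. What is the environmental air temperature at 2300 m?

1400–2300 m, environmental: Δz = 0.9 km ⇒ ΔT = -10.17°C; T = 16.63°C

16.63°C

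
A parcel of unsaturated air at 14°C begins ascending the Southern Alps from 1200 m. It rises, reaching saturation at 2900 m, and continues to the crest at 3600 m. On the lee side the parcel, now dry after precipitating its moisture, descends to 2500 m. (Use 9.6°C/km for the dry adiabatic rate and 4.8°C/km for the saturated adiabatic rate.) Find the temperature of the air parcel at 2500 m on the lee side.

From 1200 m to 2900 m (dry): cools by 9.6 × 1.7 = 16.32°C, giving -2.32°C.
From 2900 m to 3600 m (saturated): cools by 4.8 × 0.7 = 3.36°C, giving -5.68°C.
From 3600 m to 2500 m (dry descent): warms by 9.6 × 1.1 = 10.56°C, giving 4.88°C.

4.88°C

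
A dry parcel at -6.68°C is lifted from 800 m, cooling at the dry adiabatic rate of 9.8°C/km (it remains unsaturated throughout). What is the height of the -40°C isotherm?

Height above start = (-6.68 − (-40)) / 9.8 = 3.4 km
Altitude = 800 m + 3400 m = 4200 m

4200 m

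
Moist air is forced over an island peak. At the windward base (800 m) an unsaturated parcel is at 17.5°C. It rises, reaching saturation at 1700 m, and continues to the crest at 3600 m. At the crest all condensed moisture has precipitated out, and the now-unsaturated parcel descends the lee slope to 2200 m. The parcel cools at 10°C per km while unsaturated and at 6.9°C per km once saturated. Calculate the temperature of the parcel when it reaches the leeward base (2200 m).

800–1700 m, dry: Δz = 0.9 km ⇒ ΔT = -9°C; T = 8.5°C
1700–3600 m, saturated: Δz = 1.9 km ⇒ ΔT = -13.11°C; T = -4.61°C
3600–2200 m, dry descent: Δz = 1.4 km ⇒ ΔT = +14°C; T = 9.39°C

9.39°C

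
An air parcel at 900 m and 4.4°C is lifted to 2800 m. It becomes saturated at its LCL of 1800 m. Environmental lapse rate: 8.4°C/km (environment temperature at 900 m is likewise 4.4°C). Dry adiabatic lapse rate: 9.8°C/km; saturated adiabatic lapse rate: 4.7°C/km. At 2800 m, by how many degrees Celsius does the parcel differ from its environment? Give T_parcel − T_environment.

Parcel:
  From 900 m to 1800 m (dry): cools by 9.8 × 0.9 = 8.82°C, giving -4.42°C.
  From 1800 m to 2800 m (saturated): cools by 4.7 × 1 = 4.7°C, giving -9.12°C.
Environment:
  From 900 m to 2800 m (environment): cools by 8.4 × 1.9 = 15.96°C, giving -11.56°C.
T_parcel − T_env = -9.12 − (-11.56) = +2.44°C

+2.44°C (parcel warmer than environment)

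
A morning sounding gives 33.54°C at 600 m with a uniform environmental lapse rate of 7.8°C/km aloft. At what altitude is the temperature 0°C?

Height above start = (33.54 − 0) / 7.8 = 4.3 km
Altitude = 600 m + 4300 m = 4900 m

4900 m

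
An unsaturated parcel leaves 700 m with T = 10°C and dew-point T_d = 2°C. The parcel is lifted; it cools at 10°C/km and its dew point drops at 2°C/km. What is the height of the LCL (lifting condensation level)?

T and T_d converge at 10 − 2 = 8°C per km
Height above start = (10 − 2) / 8 = 1 km
LCL altitude = 700 m + 1000 m = 1700 m

1700 m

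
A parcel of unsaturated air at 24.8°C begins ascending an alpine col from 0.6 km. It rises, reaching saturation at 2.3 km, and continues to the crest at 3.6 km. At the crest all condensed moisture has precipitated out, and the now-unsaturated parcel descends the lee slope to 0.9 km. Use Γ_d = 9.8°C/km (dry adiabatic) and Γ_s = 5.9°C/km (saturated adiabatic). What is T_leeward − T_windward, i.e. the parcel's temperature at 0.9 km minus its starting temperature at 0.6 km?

Dry to 2300 m: -9.8 × 1.7 km = -16.66°C, so T = 8.14°C.
Saturated to 3600 m: -5.9 × 1.3 km = -7.67°C, so T = 0.47°C.
Dry descent to 900 m: +9.8 × 2.7 km = +26.46°C, so T = 26.93°C.
Net change vs windward start: 26.93 − 24.8 = +2.13°C

+2.13°C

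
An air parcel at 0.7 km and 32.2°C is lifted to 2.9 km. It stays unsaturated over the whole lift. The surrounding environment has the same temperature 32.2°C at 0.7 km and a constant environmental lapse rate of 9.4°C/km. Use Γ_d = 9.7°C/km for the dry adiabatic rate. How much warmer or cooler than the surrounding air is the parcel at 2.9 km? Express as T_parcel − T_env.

-0.66°C (parcel cooler than environment)

Parcel:
  Dry to 2900 m: -9.7 × 2.2 km = -21.34°C, so T = 10.86°C.
Environment:
  Environment to 2900 m: -9.4 × 2.2 km = -20.68°C, so T = 11.52°C.
T_parcel − T_env = 10.86 − 11.52 = -0.66°C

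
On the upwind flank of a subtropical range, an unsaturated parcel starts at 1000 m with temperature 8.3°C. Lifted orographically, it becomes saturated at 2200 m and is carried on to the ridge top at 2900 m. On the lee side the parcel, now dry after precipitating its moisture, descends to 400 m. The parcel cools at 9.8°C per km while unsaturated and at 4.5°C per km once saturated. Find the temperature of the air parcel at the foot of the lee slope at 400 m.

17.89°C

Dry to 2200 m: -9.8 × 1.2 km = -11.76°C, so T = -3.46°C.
Saturated to 2900 m: -4.5 × 0.7 km = -3.15°C, so T = -6.61°C.
Dry descent to 400 m: +9.8 × 2.5 km = +24.5°C, so T = 17.89°C.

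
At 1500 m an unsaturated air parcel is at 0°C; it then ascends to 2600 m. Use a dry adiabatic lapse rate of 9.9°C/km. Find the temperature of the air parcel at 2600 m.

-10.89°C

From 1500 m to 2600 m (dry adiabatic): cools by 9.9 × 1.1 = 10.89°C, giving -10.89°C.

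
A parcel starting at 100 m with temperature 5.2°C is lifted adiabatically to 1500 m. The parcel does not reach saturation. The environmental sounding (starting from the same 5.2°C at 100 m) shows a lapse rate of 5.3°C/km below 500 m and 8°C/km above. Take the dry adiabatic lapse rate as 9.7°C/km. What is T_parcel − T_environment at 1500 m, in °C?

Parcel:
  100 → 1500 m (dry, 9.7°C/km): ΔT = -9.7 × 1.4 = -13.58°C → T = -8.38°C
Environment:
  100 → 500 m (environment, lower layer, 5.3°C/km): ΔT = -5.3 × 0.4 = -2.12°C → T = 3.08°C
  500 → 1500 m (environment, upper layer, 8°C/km): ΔT = -8 × 1 = -8°C → T = -4.92°C
T_parcel − T_env = -8.38 − (-4.92) = -3.46°C

-3.46°C (parcel cooler than environment)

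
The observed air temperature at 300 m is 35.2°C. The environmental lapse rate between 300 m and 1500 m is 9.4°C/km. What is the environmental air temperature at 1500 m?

23.92°C

300 → 1500 m (environmental, 9.4°C/km): ΔT = -9.4 × 1.2 = -11.28°C → T = 23.92°C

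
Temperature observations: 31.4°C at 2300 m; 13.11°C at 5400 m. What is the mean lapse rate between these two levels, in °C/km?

Γ = −ΔT/Δz = (31.4 − 13.11) / (5400 − 2300) m
  = 18.29°C / 3.1 km = 5.9°C/km

5.9°C/km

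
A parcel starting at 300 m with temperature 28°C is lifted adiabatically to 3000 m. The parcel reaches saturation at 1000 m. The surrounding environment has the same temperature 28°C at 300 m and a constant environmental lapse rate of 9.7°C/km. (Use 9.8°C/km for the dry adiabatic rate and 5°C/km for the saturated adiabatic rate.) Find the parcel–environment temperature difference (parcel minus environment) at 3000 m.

+9.33°C (parcel warmer than environment)

Parcel:
  300 → 1000 m (dry, 9.8°C/km): ΔT = -9.8 × 0.7 = -6.86°C → T = 21.14°C
  1000 → 3000 m (saturated, 5°C/km): ΔT = -5 × 2 = -10°C → T = 11.14°C
Environment:
  300 → 3000 m (environment, 9.7°C/km): ΔT = -9.7 × 2.7 = -26.19°C → T = 1.81°C
T_parcel − T_env = 11.14 − 1.81 = +9.33°C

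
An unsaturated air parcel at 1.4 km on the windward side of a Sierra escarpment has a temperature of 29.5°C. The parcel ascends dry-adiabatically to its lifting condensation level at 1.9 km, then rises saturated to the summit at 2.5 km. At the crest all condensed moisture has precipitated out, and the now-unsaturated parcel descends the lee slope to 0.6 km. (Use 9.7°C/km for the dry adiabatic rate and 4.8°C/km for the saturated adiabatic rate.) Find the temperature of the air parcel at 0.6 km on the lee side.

40.2°C

Dry to 1900 m: -9.7 × 0.5 km = -4.85°C, so T = 24.65°C.
Saturated to 2500 m: -4.8 × 0.6 km = -2.88°C, so T = 21.77°C.
Dry descent to 600 m: +9.7 × 1.9 km = +18.43°C, so T = 40.2°C.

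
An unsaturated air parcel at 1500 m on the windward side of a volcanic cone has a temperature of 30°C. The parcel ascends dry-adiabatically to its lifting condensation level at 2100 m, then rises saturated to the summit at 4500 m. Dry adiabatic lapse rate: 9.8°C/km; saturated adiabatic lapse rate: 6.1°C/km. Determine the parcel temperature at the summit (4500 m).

Dry to 2100 m: -9.8 × 0.6 km = -5.88°C, so T = 24.12°C.
Saturated to 4500 m: -6.1 × 2.4 km = -14.64°C, so T = 9.48°C.

9.48°C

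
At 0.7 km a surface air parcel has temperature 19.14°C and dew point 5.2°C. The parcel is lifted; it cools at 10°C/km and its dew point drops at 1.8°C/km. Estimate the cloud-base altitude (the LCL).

2.4 km

T and T_d converge at 10 − 1.8 = 8.2°C per km
Height above start = (19.14 − 5.2) / 8.2 = 1.7 km
LCL altitude = 700 m + 1700 m = 2400 m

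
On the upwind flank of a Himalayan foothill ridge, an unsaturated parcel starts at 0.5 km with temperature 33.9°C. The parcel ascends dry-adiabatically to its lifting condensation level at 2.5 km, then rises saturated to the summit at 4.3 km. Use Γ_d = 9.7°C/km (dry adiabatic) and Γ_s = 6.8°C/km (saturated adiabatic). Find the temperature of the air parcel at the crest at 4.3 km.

2.26°C

500 → 2500 m (dry, 9.7°C/km): ΔT = -9.7 × 2 = -19.4°C → T = 14.5°C
2500 → 4300 m (saturated, 6.8°C/km): ΔT = -6.8 × 1.8 = -12.24°C → T = 2.26°C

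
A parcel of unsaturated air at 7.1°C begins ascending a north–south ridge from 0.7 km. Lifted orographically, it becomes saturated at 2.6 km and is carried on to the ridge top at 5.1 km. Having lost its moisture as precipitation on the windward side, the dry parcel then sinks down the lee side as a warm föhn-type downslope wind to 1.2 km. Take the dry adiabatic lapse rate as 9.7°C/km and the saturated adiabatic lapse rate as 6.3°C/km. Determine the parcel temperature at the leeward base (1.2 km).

From 700 m to 2600 m (dry): cools by 9.7 × 1.9 = 18.43°C, giving -11.33°C.
From 2600 m to 5100 m (saturated): cools by 6.3 × 2.5 = 15.75°C, giving -27.08°C.
From 5100 m to 1200 m (dry descent): warms by 9.7 × 3.9 = 37.83°C, giving 10.75°C.

10.75°C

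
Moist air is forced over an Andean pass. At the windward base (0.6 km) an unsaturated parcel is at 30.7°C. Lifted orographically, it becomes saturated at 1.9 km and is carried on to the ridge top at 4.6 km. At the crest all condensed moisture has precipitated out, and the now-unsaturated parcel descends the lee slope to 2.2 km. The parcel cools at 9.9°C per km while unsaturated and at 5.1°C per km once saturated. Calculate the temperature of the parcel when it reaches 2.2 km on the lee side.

27.82°C

600 → 1900 m (dry, 9.9°C/km): ΔT = -9.9 × 1.3 = -12.87°C → T = 17.83°C
1900 → 4600 m (saturated, 5.1°C/km): ΔT = -5.1 × 2.7 = -13.77°C → T = 4.06°C
4600 → 2200 m (dry descent, 9.9°C/km): ΔT = +9.9 × 2.4 = +23.76°C → T = 27.82°C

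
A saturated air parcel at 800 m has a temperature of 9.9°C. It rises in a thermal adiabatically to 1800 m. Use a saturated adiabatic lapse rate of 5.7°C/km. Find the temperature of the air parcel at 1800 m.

800–1800 m, saturated adiabatic: Δz = 1 km ⇒ ΔT = -5.7°C; T = 4.2°C

4.2°C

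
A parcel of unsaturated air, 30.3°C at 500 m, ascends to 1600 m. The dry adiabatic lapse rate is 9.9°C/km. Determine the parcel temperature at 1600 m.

19.41°C

500–1600 m, dry adiabatic: Δz = 1.1 km ⇒ ΔT = -10.89°C; T = 19.41°C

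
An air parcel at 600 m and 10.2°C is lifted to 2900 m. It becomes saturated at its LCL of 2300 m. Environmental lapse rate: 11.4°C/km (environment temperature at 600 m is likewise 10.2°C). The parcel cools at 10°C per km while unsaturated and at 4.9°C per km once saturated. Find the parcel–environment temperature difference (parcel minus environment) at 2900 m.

+6.28°C (parcel warmer than environment)

Parcel:
  From 600 m to 2300 m (dry): cools by 10 × 1.7 = 17°C, giving -6.8°C.
  From 2300 m to 2900 m (saturated): cools by 4.9 × 0.6 = 2.94°C, giving -9.74°C.
Environment:
  From 600 m to 2900 m (environment): cools by 11.4 × 2.3 = 26.22°C, giving -16.02°C.
T_parcel − T_env = -9.74 − (-16.02) = +6.28°C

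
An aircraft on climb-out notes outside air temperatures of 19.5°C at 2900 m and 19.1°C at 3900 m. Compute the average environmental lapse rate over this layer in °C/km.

Γ = −ΔT/Δz = (19.5 − 19.1) / (3900 − 2900) m
  = 0.4°C / 1 km = 0.4°C/km

0.4°C/km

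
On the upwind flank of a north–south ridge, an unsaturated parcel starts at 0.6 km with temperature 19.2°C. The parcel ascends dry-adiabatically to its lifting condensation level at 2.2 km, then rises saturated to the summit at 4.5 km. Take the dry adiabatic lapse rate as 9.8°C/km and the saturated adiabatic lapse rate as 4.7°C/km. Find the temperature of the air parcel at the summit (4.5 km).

-7.29°C

From 600 m to 2200 m (dry): cools by 9.8 × 1.6 = 15.68°C, giving 3.52°C.
From 2200 m to 4500 m (saturated): cools by 4.7 × 2.3 = 10.81°C, giving -7.29°C.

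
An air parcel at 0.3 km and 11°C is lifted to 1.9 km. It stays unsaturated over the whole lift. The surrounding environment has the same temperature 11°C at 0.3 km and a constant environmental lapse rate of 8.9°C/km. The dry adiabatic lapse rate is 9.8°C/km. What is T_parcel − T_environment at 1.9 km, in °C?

Parcel:
  Dry to 1900 m: -9.8 × 1.6 km = -15.68°C, so T = -4.68°C.
Environment:
  Environment to 1900 m: -8.9 × 1.6 km = -14.24°C, so T = -3.24°C.
T_parcel − T_env = -4.68 − (-3.24) = -1.44°C

-1.44°C (parcel cooler than environment)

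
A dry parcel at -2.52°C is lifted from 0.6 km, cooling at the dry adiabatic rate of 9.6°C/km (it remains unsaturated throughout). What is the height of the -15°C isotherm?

Height above start = (-2.52 − (-15)) / 9.6 = 1.3 km
Altitude = 600 m + 1300 m = 1900 m

1.9 km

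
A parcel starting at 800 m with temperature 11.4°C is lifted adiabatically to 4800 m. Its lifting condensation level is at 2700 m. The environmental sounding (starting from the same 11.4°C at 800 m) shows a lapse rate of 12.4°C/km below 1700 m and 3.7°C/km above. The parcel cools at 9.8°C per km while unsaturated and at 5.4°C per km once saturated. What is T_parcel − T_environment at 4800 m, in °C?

-7.33°C (parcel cooler than environment)

Parcel:
  Dry to 2700 m: -9.8 × 1.9 km = -18.62°C, so T = -7.22°C.
  Saturated to 4800 m: -5.4 × 2.1 km = -11.34°C, so T = -18.56°C.
Environment:
  Environment, lower layer to 1700 m: -12.4 × 0.9 km = -11.16°C, so T = 0.24°C.
  Environment, upper layer to 4800 m: -3.7 × 3.1 km = -11.47°C, so T = -11.23°C.
T_parcel − T_env = -18.56 − (-11.23) = -7.33°C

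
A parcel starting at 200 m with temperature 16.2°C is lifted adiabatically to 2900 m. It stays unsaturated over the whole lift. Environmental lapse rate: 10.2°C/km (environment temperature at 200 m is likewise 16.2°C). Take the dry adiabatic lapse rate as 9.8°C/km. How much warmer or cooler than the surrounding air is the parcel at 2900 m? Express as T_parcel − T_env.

Parcel:
  200 → 2900 m (dry, 9.8°C/km): ΔT = -9.8 × 2.7 = -26.46°C → T = -10.26°C
Environment:
  200 → 2900 m (environment, 10.2°C/km): ΔT = -10.2 × 2.7 = -27.54°C → T = -11.34°C
T_parcel − T_env = -10.26 − (-11.34) = +1.08°C

+1.08°C (parcel warmer than environment)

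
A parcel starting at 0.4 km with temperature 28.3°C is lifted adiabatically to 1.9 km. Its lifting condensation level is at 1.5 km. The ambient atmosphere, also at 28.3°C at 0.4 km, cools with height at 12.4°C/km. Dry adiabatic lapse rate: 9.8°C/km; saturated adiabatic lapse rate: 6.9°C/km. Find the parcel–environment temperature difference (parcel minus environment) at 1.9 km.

+5.06°C (parcel warmer than environment)

Parcel:
  Dry to 1500 m: -9.8 × 1.1 km = -10.78°C, so T = 17.52°C.
  Saturated to 1900 m: -6.9 × 0.4 km = -2.76°C, so T = 14.76°C.
Environment:
  Environment to 1900 m: -12.4 × 1.5 km = -18.6°C, so T = 9.7°C.
T_parcel − T_env = 14.76 − 9.7 = +5.06°C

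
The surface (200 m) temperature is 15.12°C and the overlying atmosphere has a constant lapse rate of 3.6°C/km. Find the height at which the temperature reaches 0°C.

Height above start = (15.12 − 0) / 3.6 = 4.2 km
Altitude = 200 m + 4200 m = 4400 m

4400 m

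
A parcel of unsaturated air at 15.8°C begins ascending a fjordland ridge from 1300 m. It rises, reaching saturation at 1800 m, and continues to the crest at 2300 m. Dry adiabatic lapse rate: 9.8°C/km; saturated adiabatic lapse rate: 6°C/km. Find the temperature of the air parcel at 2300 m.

7.9°C

From 1300 m to 1800 m (dry): cools by 9.8 × 0.5 = 4.9°C, giving 10.9°C.
From 1800 m to 2300 m (saturated): cools by 6 × 0.5 = 3°C, giving 7.9°C.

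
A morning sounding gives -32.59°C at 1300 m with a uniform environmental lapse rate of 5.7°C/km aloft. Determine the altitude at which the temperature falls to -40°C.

Height above start = (-32.59 − (-40)) / 5.7 = 1.3 km
Altitude = 1300 m + 1300 m = 2600 m

2600 m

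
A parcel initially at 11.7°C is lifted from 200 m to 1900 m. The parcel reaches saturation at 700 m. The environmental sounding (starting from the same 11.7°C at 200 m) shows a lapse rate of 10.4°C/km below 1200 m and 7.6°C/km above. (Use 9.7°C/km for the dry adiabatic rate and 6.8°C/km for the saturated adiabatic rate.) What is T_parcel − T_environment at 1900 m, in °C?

+2.71°C (parcel warmer than environment)

Parcel:
  200–700 m, dry: Δz = 0.5 km ⇒ ΔT = -4.85°C; T = 6.85°C
  700–1900 m, saturated: Δz = 1.2 km ⇒ ΔT = -8.16°C; T = -1.31°C
Environment:
  200–1200 m, environment, lower layer: Δz = 1 km ⇒ ΔT = -10.4°C; T = 1.3°C
  1200–1900 m, environment, upper layer: Δz = 0.7 km ⇒ ΔT = -5.32°C; T = -4.02°C
T_parcel − T_env = -1.31 − (-4.02) = +2.71°C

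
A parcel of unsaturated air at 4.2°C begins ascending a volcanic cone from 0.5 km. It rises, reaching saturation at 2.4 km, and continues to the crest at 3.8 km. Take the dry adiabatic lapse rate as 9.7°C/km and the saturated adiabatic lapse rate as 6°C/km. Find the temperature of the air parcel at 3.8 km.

Dry to 2400 m: -9.7 × 1.9 km = -18.43°C, so T = -14.23°C.
Saturated to 3800 m: -6 × 1.4 km = -8.4°C, so T = -22.63°C.

-22.63°C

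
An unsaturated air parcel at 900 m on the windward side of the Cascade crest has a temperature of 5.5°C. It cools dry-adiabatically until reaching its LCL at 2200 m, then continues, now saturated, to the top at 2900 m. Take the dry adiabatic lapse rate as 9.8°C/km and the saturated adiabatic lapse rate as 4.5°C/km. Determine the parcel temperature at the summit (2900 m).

From 900 m to 2200 m (dry): cools by 9.8 × 1.3 = 12.74°C, giving -7.24°C.
From 2200 m to 2900 m (saturated): cools by 4.5 × 0.7 = 3.15°C, giving -10.39°C.

-10.39°C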